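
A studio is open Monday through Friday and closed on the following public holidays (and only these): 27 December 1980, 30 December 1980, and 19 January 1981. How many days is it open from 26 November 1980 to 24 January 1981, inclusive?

26 November 1980 is a Wednesday.
From 26 November 1980 to 24 January 1981 is 60 days inclusive.
60 = 7 × 8 + 4, so there are 8 full weeks plus 4 extra days.
Each full week contributes 5 weekdays (Mon–Fri): 8 × 5 = 40.
The 4 extra days are Wednesday, Thursday, Friday, Saturday — 3 of them qualify.
Total: 40 + 3 = 43.
Holidays: 27 December 1980 (Sat); 30 December 1980 (Tue); 19 January 1981 (Mon).
2 of the 3 holidays fall on weekdays; the rest are weekends and were already excluded.
Business days: 43 − 2 = 41.

41 working days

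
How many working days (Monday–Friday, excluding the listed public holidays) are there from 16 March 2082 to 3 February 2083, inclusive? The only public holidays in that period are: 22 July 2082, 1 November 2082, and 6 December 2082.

232

16 March 2082 is a Monday.
The range spans 325 days (inclusive of both endpoints).
325 = 7 × 46 + 3, so there are 46 full weeks plus 3 extra days.
Each full week contributes 5 weekdays (Mon–Fri): 46 × 5 = 230.
The 3 extra days are Monday, Tuesday, Wednesday — 3 of them qualify.
Total: 230 + 3 = 233.
Holidays: 22 July 2082 (Wed); 1 November 2082 (Sun); 6 December 2082 (Sun).
1 of the 3 holidays fall on weekdays; the rest are weekends and were already excluded.
Business days: 233 − 1 = 232.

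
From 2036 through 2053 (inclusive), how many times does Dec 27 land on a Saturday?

3

Day of week of December 27 in each year:
2036: Sat ✓, 2037: Sun, 2038: Mon, 2039: Tue, 2040: Thu, 2041: Fri, 2042: Sat ✓, 2043: Sun, 2044: Tue, 2045: Wed, 2046: Thu, 2047: Fri, 2048: Sun, 2049: Mon, 2050: Tue, 2051: Wed, 2052: Fri, 2053: Sat ✓
Saturdays: 2036, 2042, 2053.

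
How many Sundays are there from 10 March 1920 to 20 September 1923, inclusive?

10 March 1920 is a Wednesday.
The range spans 1290 days (inclusive of both endpoints).
1290 = 7 × 184 + 2, so there are 184 full weeks plus 2 extra days.
Each full week contributes one Sunday: 184 so far.
The 2 extra days are Wednesday, Thursday — none qualify.
Total: 184 + 0 = 184.

184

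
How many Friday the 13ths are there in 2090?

2

The 13th falls on a Friday when the month's 13th has weekday Fri.
Jan 13 is Fri ✓; Feb 13 is Mon; Mar 13 is Mon; Apr 13 is Thu; May 13 is Sat; Jun 13 is Tue; Jul 13 is Thu; Aug 13 is Sun; Sep 13 is Wed; Oct 13 is Fri ✓; Nov 13 is Mon; Dec 13 is Wed.
Friday the 13ths: Jan, Oct.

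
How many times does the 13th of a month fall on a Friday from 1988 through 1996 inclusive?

Friday-the-13ths by year:
1988: May
1989: Jan, Oct
1990: Apr, Jul
1991: Sep, Dec
1992: Mar, Nov
1993: Aug
1994: May
1995: Jan, Oct
1996: Sep, Dec

15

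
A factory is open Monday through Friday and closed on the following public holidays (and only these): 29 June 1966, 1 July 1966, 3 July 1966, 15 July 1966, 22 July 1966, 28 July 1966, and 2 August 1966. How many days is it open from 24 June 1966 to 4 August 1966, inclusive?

24 June 1966 is a Friday.
From 24 June 1966 to 4 August 1966 is 42 days inclusive.
42 = 7 × 6, so the span is exactly 6 full weeks.
Each full week contributes 5 weekdays (Mon–Fri): 6 × 5 = 30.
Total: 30.
Holidays: 29 June 1966 (Wed); 1 July 1966 (Fri); 3 July 1966 (Sun); 15 July 1966 (Fri); 22 July 1966 (Fri); 28 July 1966 (Thu); 2 August 1966 (Tue).
6 of the 7 holidays fall on weekdays; the rest are weekends and were already excluded.
Business days: 30 − 6 = 24.

24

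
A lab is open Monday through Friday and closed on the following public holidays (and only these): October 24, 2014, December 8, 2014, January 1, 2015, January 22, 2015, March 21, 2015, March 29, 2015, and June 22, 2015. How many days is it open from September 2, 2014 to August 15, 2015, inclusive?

September 2, 2014 is a Tuesday.
From September 2, 2014 to August 15, 2015 is 348 days inclusive.
348 = 7 × 49 + 5, so there are 49 full weeks plus 5 extra days.
Each full week contributes 5 weekdays (Mon–Fri): 49 × 5 = 245.
The 5 extra days are Tue, Wed, Thu, Fri, Sat — 4 of them qualify.
Total: 245 + 4 = 249.
Holidays: October 24, 2014 (Fri); December 8, 2014 (Mon); January 1, 2015 (Thu); January 22, 2015 (Thu); March 21, 2015 (Sat); March 29, 2015 (Sun); June 22, 2015 (Mon).
5 of the 7 holidays fall on weekdays; the rest are weekends and were already excluded.
Business days: 249 − 5 = 244.

244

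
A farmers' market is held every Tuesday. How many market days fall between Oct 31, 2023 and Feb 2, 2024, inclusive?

14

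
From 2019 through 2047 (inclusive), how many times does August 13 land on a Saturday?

4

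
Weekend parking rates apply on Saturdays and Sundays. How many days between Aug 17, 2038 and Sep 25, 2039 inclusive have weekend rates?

Aug 17, 2038 is a Tuesday.
That's 405 days from start to end, counting both.
405 = 7 × 57 + 6, so there are 57 full weeks plus 6 extra days.
Each full week contributes 2 weekend days (Sat, Sun): 57 × 2 = 114.
The 6 extra days are Tue, Wed, Thu, Fri, Sat, Sun — 2 of them qualify.
Total: 114 + 2 = 116.

116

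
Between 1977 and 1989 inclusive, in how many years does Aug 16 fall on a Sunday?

Day of week of August 16 in each year:
1977: Tue, 1978: Wed, 1979: Thu, 1980: Sat, 1981: Sun ✓, 1982: Mon, 1983: Tue, 1984: Thu, 1985: Fri, 1986: Sat, 1987: Sun ✓, 1988: Tue, 1989: Wed
Sundays: 1981, 1987.

2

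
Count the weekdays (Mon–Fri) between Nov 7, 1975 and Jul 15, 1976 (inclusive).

180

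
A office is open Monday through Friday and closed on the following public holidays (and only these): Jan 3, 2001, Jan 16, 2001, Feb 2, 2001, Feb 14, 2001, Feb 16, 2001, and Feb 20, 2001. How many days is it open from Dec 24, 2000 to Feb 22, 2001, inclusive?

Dec 24, 2000 is a Sunday.
From Dec 24, 2000 to Feb 22, 2001 is 61 days inclusive.
61 = 7 × 8 + 5, so there are 8 full weeks plus 5 extra days.
Each full week contributes 5 weekdays (Mon–Fri): 8 × 5 = 40.
The 5 extra days are Sunday, Monday, Tuesday, Wednesday, Thursday — 4 of them qualify.
Total: 40 + 4 = 44.
Holidays: Jan 3, 2001 (Wed); Jan 16, 2001 (Tue); Feb 2, 2001 (Fri); Feb 14, 2001 (Wed); Feb 16, 2001 (Fri); Feb 20, 2001 (Tue).
All 6 holidays fall on weekdays, so subtract 6.
Business days: 44 − 6 = 38.

38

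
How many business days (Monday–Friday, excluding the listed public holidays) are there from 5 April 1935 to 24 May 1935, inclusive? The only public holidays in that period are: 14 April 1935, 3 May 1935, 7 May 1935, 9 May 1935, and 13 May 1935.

5 April 1935 is a Friday.
The range spans 50 days (inclusive of both endpoints).
50 = 7 × 7 + 1, so there are 7 full weeks plus 1 extra day.
Each full week contributes 5 weekdays (Mon–Fri): 7 × 5 = 35.
The 1 extra day is Friday — 1 of them qualifies.
Total: 35 + 1 = 36.
Holidays: 14 April 1935 (Sun); 3 May 1935 (Fri); 7 May 1935 (Tue); 9 May 1935 (Thu); 13 May 1935 (Mon).
4 of the 5 holidays fall on weekdays; the rest are weekends and were already excluded.
Business days: 36 − 4 = 32.

32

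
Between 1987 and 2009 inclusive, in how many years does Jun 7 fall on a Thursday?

Day of week of June 7 in each year:
1987: Sun, 1988: Tue, 1989: Wed, 1990: Thu ✓, 1991: Fri, 1992: Sun, 1993: Mon, 1994: Tue, 1995: Wed, 1996: Fri, 1997: Sat, 1998: Sun, 1999: Mon, 2000: Wed, 2001: Thu ✓, 2002: Fri, 2003: Sat, 2004: Mon, 2005: Tue, 2006: Wed, 2007: Thu ✓, 2008: Sat, 2009: Sun
Thursdays: 1990, 2001, 2007.

3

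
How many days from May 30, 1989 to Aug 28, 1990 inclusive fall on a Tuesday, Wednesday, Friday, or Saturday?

May 30, 1989 is a Tuesday.
The range spans 456 days (inclusive of both endpoints).
456 = 7 × 65 + 1, so there are 65 full weeks plus 1 extra day.
Each full week contributes 4 days from the set (Tue, Wed, Fri, Sat): 65 × 4 = 260.
The 1 extra day is Tue — 1 of them qualifies.
Total: 260 + 1 = 261.

261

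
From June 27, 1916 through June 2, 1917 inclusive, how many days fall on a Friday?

49 Fridays

June 27, 1916 is a Tuesday.
From June 27, 1916 to June 2, 1917 is 341 days inclusive.
341 = 7 × 48 + 5, so there are 48 full weeks plus 5 extra days.
Each full week contributes one Friday: 48 so far.
The 5 extra days are Tuesday, Wednesday, Thursday, Friday, Saturday — 1 of them qualifies.
Total: 48 + 1 = 49.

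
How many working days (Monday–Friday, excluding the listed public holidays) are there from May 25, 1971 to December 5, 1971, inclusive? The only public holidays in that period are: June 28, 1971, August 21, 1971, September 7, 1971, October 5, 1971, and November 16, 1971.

135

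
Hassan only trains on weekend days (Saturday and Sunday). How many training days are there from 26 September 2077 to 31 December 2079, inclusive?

237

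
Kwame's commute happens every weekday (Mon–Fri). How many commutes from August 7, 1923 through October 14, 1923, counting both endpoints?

August 7, 1923 is a Tuesday.
From August 7, 1923 to October 14, 1923 is 69 days inclusive.
69 = 7 × 9 + 6, so there are 9 full weeks plus 6 extra days.
Each full week contributes 5 weekdays (Mon–Fri): 9 × 5 = 45.
The 6 extra days are Tue, Wed, Thu, Fri, Sat, Sun — 4 of them qualify.
Total: 45 + 4 = 49.

49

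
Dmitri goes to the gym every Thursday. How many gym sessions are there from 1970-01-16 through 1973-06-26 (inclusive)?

1970-01-16 is a Friday.
The range spans 1258 days (inclusive of both endpoints).
1258 = 7 × 179 + 5, so there are 179 full weeks plus 5 extra days.
Each full week contributes one Thursday: 179 so far.
The 5 extra days are Friday, Saturday, Sunday, Monday, Tuesday — none qualify.
Total: 179 + 0 = 179.

179 Thursdays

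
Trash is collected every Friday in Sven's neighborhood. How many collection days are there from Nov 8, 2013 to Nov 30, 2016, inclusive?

Nov 8, 2013 is a Friday.
From Nov 8, 2013 to Nov 30, 2016 is 1119 days inclusive.
1119 = 7 × 159 + 6, so there are 159 full weeks plus 6 extra days.
Each full week contributes one Friday: 159 so far.
The 6 extra days are Friday, Saturday, Sunday, Monday, Tuesday, Wednesday — 1 of them qualifies.
Total: 159 + 1 = 160.

160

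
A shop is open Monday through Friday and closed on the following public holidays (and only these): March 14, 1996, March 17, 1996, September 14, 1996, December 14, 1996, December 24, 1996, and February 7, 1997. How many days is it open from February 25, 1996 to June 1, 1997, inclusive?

327 working days

February 25, 1996 is a Sunday.
That's 463 days from start to end, counting both.
463 = 7 × 66 + 1, so there are 66 full weeks plus 1 extra day.
Each full week contributes 5 weekdays (Mon–Fri): 66 × 5 = 330.
The 1 extra day is Sunday — none qualify.
Total: 330 + 0 = 330.
Holidays: March 14, 1996 (Thu); March 17, 1996 (Sun); September 14, 1996 (Sat); December 14, 1996 (Sat); December 24, 1996 (Tue); February 7, 1997 (Fri).
3 of the 6 holidays fall on weekdays; the rest are weekends and were already excluded.
Business days: 330 − 3 = 327.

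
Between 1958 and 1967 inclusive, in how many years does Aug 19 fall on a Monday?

1

Day of week of August 19 in each year:
1958: Tue, 1959: Wed, 1960: Fri, 1961: Sat, 1962: Sun, 1963: Mon ✓, 1964: Wed, 1965: Thu, 1966: Fri, 1967: Sat
Mondays: 1963.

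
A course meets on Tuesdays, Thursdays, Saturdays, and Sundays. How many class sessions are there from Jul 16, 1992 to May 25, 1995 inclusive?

Jul 16, 1992 is a Thursday.
That's 1044 days from start to end, counting both.
1044 = 7 × 149 + 1, so there are 149 full weeks plus 1 extra day.
Each full week contributes 4 days from the set (Tue, Thu, Sat, Sun): 149 × 4 = 596.
The 1 extra day is Thursday — 1 of them qualifies.
Total: 596 + 1 = 597.

597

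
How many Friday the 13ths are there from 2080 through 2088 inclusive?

Friday-the-13ths by year:
2080: Sep, Dec
2081: Jun
2082: Feb, Mar, Nov
2083: Aug
2084: Oct
2085: Apr, Jul
2086: Sep, Dec
2087: Jun
2088: Feb, Aug

15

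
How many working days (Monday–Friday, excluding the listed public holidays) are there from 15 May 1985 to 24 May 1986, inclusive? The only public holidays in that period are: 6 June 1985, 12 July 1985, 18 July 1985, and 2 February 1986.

265

15 May 1985 is a Wednesday.
From 15 May 1985 to 24 May 1986 is 375 days inclusive.
375 = 7 × 53 + 4, so there are 53 full weeks plus 4 extra days.
Each full week contributes 5 weekdays (Mon–Fri): 53 × 5 = 265.
The 4 extra days are Wednesday, Thursday, Friday, Saturday — 3 of them qualify.
Total: 265 + 3 = 268.
Holidays: 6 June 1985 (Thu); 12 July 1985 (Fri); 18 July 1985 (Thu); 2 February 1986 (Sun).
3 of the 4 holidays fall on weekdays; the rest are weekends and were already excluded.
Business days: 268 − 3 = 265.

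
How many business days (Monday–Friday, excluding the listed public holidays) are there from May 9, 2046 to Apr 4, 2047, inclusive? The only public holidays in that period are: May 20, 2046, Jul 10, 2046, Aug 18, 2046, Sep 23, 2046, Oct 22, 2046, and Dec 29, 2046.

235

May 9, 2046 is a Wednesday.
From May 9, 2046 to Apr 4, 2047 is 331 days inclusive.
331 = 7 × 47 + 2, so there are 47 full weeks plus 2 extra days.
Each full week contributes 5 weekdays (Mon–Fri): 47 × 5 = 235.
The 2 extra days are Wednesday, Thursday — 2 of them qualify.
Total: 235 + 2 = 237.
Holidays: May 20, 2046 (Sun); Jul 10, 2046 (Tue); Aug 18, 2046 (Sat); Sep 23, 2046 (Sun); Oct 22, 2046 (Mon); Dec 29, 2046 (Sat).
2 of the 6 holidays fall on weekdays; the rest are weekends and were already excluded.
Business days: 237 − 2 = 235.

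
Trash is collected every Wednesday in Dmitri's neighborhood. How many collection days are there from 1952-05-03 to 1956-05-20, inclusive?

1952-05-03 is a Saturday.
That's 1479 days from start to end, counting both.
1479 = 7 × 211 + 2, so there are 211 full weeks plus 2 extra days.
Each full week contributes one Wednesday: 211 so far.
The 2 extra days are Sat, Sun — none qualify.
Total: 211 + 0 = 211.

211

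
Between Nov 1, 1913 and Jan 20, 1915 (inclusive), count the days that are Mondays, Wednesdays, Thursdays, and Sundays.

255

Nov 1, 1913 is a Saturday.
That's 446 days from start to end, counting both.
446 = 7 × 63 + 5, so there are 63 full weeks plus 5 extra days.
Each full week contributes 4 days from the set (Mon, Wed, Thu, Sun): 63 × 4 = 252.
The 5 extra days are Saturday, Sunday, Monday, Tuesday, Wednesday — 3 of them qualify.
Total: 252 + 3 = 255.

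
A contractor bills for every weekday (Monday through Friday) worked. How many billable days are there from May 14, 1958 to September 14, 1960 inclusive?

May 14, 1958 is a Wednesday.
That's 855 days from start to end, counting both.
855 = 7 × 122 + 1, so there are 122 full weeks plus 1 extra day.
Each full week contributes 5 weekdays (Mon–Fri): 122 × 5 = 610.
The 1 extra day is Wednesday — 1 of them qualifies.
Total: 610 + 1 = 611.

611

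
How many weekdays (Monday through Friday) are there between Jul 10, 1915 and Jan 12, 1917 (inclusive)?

395 weekdays

Jul 10, 1915 is a Saturday.
That's 553 days from start to end, counting both.
553 = 7 × 79, so the span is exactly 79 full weeks.
Each full week contributes 5 weekdays (Mon–Fri): 79 × 5 = 395.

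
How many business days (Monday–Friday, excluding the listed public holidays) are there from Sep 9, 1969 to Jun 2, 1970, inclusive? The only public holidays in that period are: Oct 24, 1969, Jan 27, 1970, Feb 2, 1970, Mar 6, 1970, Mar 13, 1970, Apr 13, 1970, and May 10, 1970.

Sep 9, 1969 is a Tuesday.
The range spans 267 days (inclusive of both endpoints).
267 = 7 × 38 + 1, so there are 38 full weeks plus 1 extra day.
Each full week contributes 5 weekdays (Mon–Fri): 38 × 5 = 190.
The 1 extra day is Tue — 1 of them qualifies.
Total: 190 + 1 = 191.
Holidays: Oct 24, 1969 (Fri); Jan 27, 1970 (Tue); Feb 2, 1970 (Mon); Mar 6, 1970 (Fri); Mar 13, 1970 (Fri); Apr 13, 1970 (Mon); May 10, 1970 (Sun).
6 of the 7 holidays fall on weekdays; the rest are weekends and were already excluded.
Business days: 191 − 6 = 185.

185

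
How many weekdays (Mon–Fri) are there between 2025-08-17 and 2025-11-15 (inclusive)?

2025-08-17 is a Sunday.
The range spans 91 days (inclusive of both endpoints).
91 = 7 × 13, so the span is exactly 13 full weeks.
Each full week contributes 5 weekdays (Mon–Fri): 13 × 5 = 65.
Total: 65.

65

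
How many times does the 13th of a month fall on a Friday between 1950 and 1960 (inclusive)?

Friday-the-13ths by year:
1950: Jan, Oct
1951: Apr, Jul
1952: Jun
1953: Feb, Mar, Nov
1954: Aug
1955: May
1956: Jan, Apr, Jul
1957: Sep, Dec
1958: Jun
1959: Feb, Mar, Nov
1960: May

20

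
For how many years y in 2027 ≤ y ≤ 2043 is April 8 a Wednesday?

2

Day of week of April 8 in each year:
2027: Thu, 2028: Sat, 2029: Sun, 2030: Mon, 2031: Tue, 2032: Thu, 2033: Fri, 2034: Sat, 2035: Sun, 2036: Tue, 2037: Wed ✓, 2038: Thu, 2039: Fri, 2040: Sun, 2041: Mon, 2042: Tue, 2043: Wed ✓
Wednesdays: 2037, 2043.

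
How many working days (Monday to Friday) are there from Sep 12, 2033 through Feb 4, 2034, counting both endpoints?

Sep 12, 2033 is a Monday.
That's 146 days from start to end, counting both.
146 = 7 × 20 + 6, so there are 20 full weeks plus 6 extra days.
Each full week contributes 5 weekdays (Mon–Fri): 20 × 5 = 100.
The 6 extra days are Monday, Tuesday, Wednesday, Thursday, Friday, Saturday — 5 of them qualify.
Total: 100 + 5 = 105.

105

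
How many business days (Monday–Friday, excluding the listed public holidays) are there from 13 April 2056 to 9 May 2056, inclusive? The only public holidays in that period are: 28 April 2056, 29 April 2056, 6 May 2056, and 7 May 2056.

18 business days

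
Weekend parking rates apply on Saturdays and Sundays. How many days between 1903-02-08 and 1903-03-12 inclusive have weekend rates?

9

1903-02-08 is a Sunday.
The range spans 33 days (inclusive of both endpoints).
33 = 7 × 4 + 5, so there are 4 full weeks plus 5 extra days.
Each full week contributes 2 weekend days (Sat, Sun): 4 × 2 = 8.
The 5 extra days are Sunday, Monday, Tuesday, Wednesday, Thursday — 1 of them qualifies.
Total: 8 + 1 = 9.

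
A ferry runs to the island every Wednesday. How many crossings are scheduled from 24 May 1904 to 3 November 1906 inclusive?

24 May 1904 is a Tuesday.
The range spans 894 days (inclusive of both endpoints).
894 = 7 × 127 + 5, so there are 127 full weeks plus 5 extra days.
Each full week contributes one Wednesday: 127 so far.
The 5 extra days are Tuesday, Wednesday, Thursday, Friday, Saturday — 1 of them qualifies.
Total: 127 + 1 = 128.

128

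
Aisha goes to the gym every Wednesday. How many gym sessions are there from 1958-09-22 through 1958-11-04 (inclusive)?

6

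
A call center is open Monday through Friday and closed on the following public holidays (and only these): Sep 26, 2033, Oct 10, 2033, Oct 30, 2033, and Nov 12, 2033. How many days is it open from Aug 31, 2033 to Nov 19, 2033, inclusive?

Aug 31, 2033 is a Wednesday.
That's 81 days from start to end, counting both.
81 = 7 × 11 + 4, so there are 11 full weeks plus 4 extra days.
Each full week contributes 5 weekdays (Mon–Fri): 11 × 5 = 55.
The 4 extra days are Wed, Thu, Fri, Sat — 3 of them qualify.
Total: 55 + 3 = 58.
Holidays: Sep 26, 2033 (Mon); Oct 10, 2033 (Mon); Oct 30, 2033 (Sun); Nov 12, 2033 (Sat).
2 of the 4 holidays fall on weekdays; the rest are weekends and were already excluded.
Business days: 58 − 2 = 56.

56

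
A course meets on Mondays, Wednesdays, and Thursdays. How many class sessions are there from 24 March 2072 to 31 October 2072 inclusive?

24 March 2072 is a Thursday.
From 24 March 2072 to 31 October 2072 is 222 days inclusive.
222 = 7 × 31 + 5, so there are 31 full weeks plus 5 extra days.
Each full week contributes 3 days from the set (Mon, Wed, Thu): 31 × 3 = 93.
The 5 extra days are Thu, Fri, Sat, Sun, Mon — 2 of them qualify.
Total: 93 + 2 = 95.

95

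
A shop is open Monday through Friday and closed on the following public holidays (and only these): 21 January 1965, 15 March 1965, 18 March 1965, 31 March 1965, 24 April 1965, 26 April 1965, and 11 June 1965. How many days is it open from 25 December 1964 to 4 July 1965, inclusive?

25 December 1964 is a Friday.
The range spans 192 days (inclusive of both endpoints).
192 = 7 × 27 + 3, so there are 27 full weeks plus 3 extra days.
Each full week contributes 5 weekdays (Mon–Fri): 27 × 5 = 135.
The 3 extra days are Friday, Saturday, Sunday — 1 of them qualifies.
Total: 135 + 1 = 136.
Holidays: 21 January 1965 (Thu); 15 March 1965 (Mon); 18 March 1965 (Thu); 31 March 1965 (Wed); 24 April 1965 (Sat); 26 April 1965 (Mon); 11 June 1965 (Fri).
6 of the 7 holidays fall on weekdays; the rest are weekends and were already excluded.
Business days: 136 − 6 = 130.

130 business days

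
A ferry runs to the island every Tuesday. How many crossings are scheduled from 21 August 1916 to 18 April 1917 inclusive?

35

21 August 1916 is a Monday.
The range spans 241 days (inclusive of both endpoints).
241 = 7 × 34 + 3, so there are 34 full weeks plus 3 extra days.
Each full week contributes one Tuesday: 34 so far.
The 3 extra days are Monday, Tuesday, Wednesday — 1 of them qualifies.
Total: 34 + 1 = 35.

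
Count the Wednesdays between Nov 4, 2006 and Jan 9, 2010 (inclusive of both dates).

Nov 4, 2006 is a Saturday.
The range spans 1163 days (inclusive of both endpoints).
1163 = 7 × 166 + 1, so there are 166 full weeks plus 1 extra day.
Each full week contributes one Wednesday: 166 so far.
The 1 extra day is Sat — none qualify.
Total: 166 + 0 = 166.

166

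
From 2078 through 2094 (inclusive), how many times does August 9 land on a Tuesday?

Day of week of August 9 in each year:
2078: Tue ✓, 2079: Wed, 2080: Fri, 2081: Sat, 2082: Sun, 2083: Mon, 2084: Wed, 2085: Thu, 2086: Fri, 2087: Sat, 2088: Mon, 2089: Tue ✓, 2090: Wed, 2091: Thu, 2092: Sat, 2093: Sun, 2094: Mon
Tuesdays: 2078, 2089.

2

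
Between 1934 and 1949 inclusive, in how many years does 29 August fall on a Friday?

Day of week of August 29 in each year:
1934: Wed, 1935: Thu, 1936: Sat, 1937: Sun, 1938: Mon, 1939: Tue, 1940: Thu, 1941: Fri ✓, 1942: Sat, 1943: Sun, 1944: Tue, 1945: Wed, 1946: Thu, 1947: Fri ✓, 1948: Sun, 1949: Mon
Fridays: 1941, 1947.

2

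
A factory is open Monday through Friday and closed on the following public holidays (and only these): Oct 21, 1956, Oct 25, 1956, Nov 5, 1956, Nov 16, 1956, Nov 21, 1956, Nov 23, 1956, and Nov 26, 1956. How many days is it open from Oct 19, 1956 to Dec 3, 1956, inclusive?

26 working days

Oct 19, 1956 is a Friday.
The range spans 46 days (inclusive of both endpoints).
46 = 7 × 6 + 4, so there are 6 full weeks plus 4 extra days.
Each full week contributes 5 weekdays (Mon–Fri): 6 × 5 = 30.
The 4 extra days are Fri, Sat, Sun, Mon — 2 of them qualify.
Total: 30 + 2 = 32.
Holidays: Oct 21, 1956 (Sun); Oct 25, 1956 (Thu); Nov 5, 1956 (Mon); Nov 16, 1956 (Fri); Nov 21, 1956 (Wed); Nov 23, 1956 (Fri); Nov 26, 1956 (Mon).
6 of the 7 holidays fall on weekdays; the rest are weekends and were already excluded.
Business days: 32 − 6 = 26.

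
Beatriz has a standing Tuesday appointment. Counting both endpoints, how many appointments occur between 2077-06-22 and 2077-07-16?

2077-06-22 is a Tuesday.
The range spans 25 days (inclusive of both endpoints).
25 = 7 × 3 + 4, so there are 3 full weeks plus 4 extra days.
Each full week contributes one Tuesday: 3 so far.
The 4 extra days are Tue, Wed, Thu, Fri — 1 of them qualifies.
Total: 3 + 1 = 4.

4 Tuesdays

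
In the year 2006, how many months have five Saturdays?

A month has five Saturdays exactly when Saturday falls within its first (length − 28) days.
Jan: 31 days, starts Sun → 5 of Sun, Mon, Tue
Feb: 28 days, starts Wed → 5 of (none)
Mar: 31 days, starts Wed → 5 of Wed, Thu, Fri
Apr: 30 days, starts Sat → 5 of Sat, Sun ✓
May: 31 days, starts Mon → 5 of Mon, Tue, Wed
Jun: 30 days, starts Thu → 5 of Thu, Fri
Jul: 31 days, starts Sat → 5 of Sat, Sun, Mon ✓
Aug: 31 days, starts Tue → 5 of Tue, Wed, Thu
Sep: 30 days, starts Fri → 5 of Fri, Sat ✓
Oct: 31 days, starts Sun → 5 of Sun, Mon, Tue
Nov: 30 days, starts Wed → 5 of Wed, Thu
Dec: 31 days, starts Fri → 5 of Fri, Sat, Sun ✓
Months with five Saturdays: Apr, Jul, Sep, Dec.

4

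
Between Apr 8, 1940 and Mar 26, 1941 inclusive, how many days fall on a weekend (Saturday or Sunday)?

100

Apr 8, 1940 is a Monday.
From Apr 8, 1940 to Mar 26, 1941 is 353 days inclusive.
353 = 7 × 50 + 3, so there are 50 full weeks plus 3 extra days.
Each full week contributes 2 weekend days (Sat, Sun): 50 × 2 = 100.
The 3 extra days are Monday, Tuesday, Wednesday — none qualify.
Total: 100 + 0 = 100.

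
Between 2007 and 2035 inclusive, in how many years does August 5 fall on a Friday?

4

Day of week of August 5 in each year:
2007: Sun, 2008: Tue, 2009: Wed, 2010: Thu, 2011: Fri ✓, 2012: Sun, 2013: Mon, 2014: Tue, 2015: Wed, 2016: Fri ✓, 2017: Sat, 2018: Sun, 2019: Mon, 2020: Wed, 2021: Thu, 2022: Fri ✓, 2023: Sat, 2024: Mon, 2025: Tue, 2026: Wed, 2027: Thu, 2028: Sat, 2029: Sun, 2030: Mon, 2031: Tue, 2032: Thu, 2033: Fri ✓, 2034: Sat, 2035: Sun
Fridays: 2011, 2016, 2022, 2033.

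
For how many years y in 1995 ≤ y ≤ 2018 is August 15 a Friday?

4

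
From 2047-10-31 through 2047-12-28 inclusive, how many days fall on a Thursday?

9

2047-10-31 is a Thursday.
That's 59 days from start to end, counting both.
59 = 7 × 8 + 3, so there are 8 full weeks plus 3 extra days.
Each full week contributes one Thursday: 8 so far.
The 3 extra days are Thursday, Friday, Saturday — 1 of them qualifies.
Total: 8 + 1 = 9.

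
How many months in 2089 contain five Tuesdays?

A month has five Tuesdays exactly when Tuesday falls within its first (length − 28) days.
Jan: 31 days, starts Sat → 5 of Sat, Sun, Mon
Feb: 28 days, starts Tue → 5 of (none)
Mar: 31 days, starts Tue → 5 of Tue, Wed, Thu ✓
Apr: 30 days, starts Fri → 5 of Fri, Sat
May: 31 days, starts Sun → 5 of Sun, Mon, Tue ✓
Jun: 30 days, starts Wed → 5 of Wed, Thu
Jul: 31 days, starts Fri → 5 of Fri, Sat, Sun
Aug: 31 days, starts Mon → 5 of Mon, Tue, Wed ✓
Sep: 30 days, starts Thu → 5 of Thu, Fri
Oct: 31 days, starts Sat → 5 of Sat, Sun, Mon
Nov: 30 days, starts Tue → 5 of Tue, Wed ✓
Dec: 31 days, starts Thu → 5 of Thu, Fri, Sat
Months with five Tuesdays: Mar, May, Aug, Nov.

4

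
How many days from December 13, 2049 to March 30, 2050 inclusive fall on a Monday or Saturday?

December 13, 2049 is a Monday.
The range spans 108 days (inclusive of both endpoints).
108 = 7 × 15 + 3, so there are 15 full weeks plus 3 extra days.
Each full week contributes 2 days from the set (Mon, Sat): 15 × 2 = 30.
The 3 extra days are Mon, Tue, Wed — 1 of them qualifies.
Total: 30 + 1 = 31.

31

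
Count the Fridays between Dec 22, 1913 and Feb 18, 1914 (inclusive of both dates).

Dec 22, 1913 is a Monday.
The range spans 59 days (inclusive of both endpoints).
59 = 7 × 8 + 3, so there are 8 full weeks plus 3 extra days.
Each full week contributes one Friday: 8 so far.
The 3 extra days are Mon, Tue, Wed — none qualify.
Total: 8 + 0 = 8.

8 Fridays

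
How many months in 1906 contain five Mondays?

5

A month has five Mondays exactly when Monday falls within its first (length − 28) days.
Jan: 31 days, starts Mon → 5 of Mon, Tue, Wed ✓
Feb: 28 days, starts Thu → 5 of (none)
Mar: 31 days, starts Thu → 5 of Thu, Fri, Sat
Apr: 30 days, starts Sun → 5 of Sun, Mon ✓
May: 31 days, starts Tue → 5 of Tue, Wed, Thu
Jun: 30 days, starts Fri → 5 of Fri, Sat
Jul: 31 days, starts Sun → 5 of Sun, Mon, Tue ✓
Aug: 31 days, starts Wed → 5 of Wed, Thu, Fri
Sep: 30 days, starts Sat → 5 of Sat, Sun
Oct: 31 days, starts Mon → 5 of Mon, Tue, Wed ✓
Nov: 30 days, starts Thu → 5 of Thu, Fri
Dec: 31 days, starts Sat → 5 of Sat, Sun, Mon ✓
Months with five Mondays: Jan, Apr, Jul, Oct, Dec.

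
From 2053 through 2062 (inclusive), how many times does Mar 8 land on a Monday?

2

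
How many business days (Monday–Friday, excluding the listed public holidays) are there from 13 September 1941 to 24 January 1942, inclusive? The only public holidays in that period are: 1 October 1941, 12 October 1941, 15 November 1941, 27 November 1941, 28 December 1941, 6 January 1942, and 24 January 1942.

13 September 1941 is a Saturday.
From 13 September 1941 to 24 January 1942 is 134 days inclusive.
134 = 7 × 19 + 1, so there are 19 full weeks plus 1 extra day.
Each full week contributes 5 weekdays (Mon–Fri): 19 × 5 = 95.
The 1 extra day is Sat — none qualify.
Total: 95 + 0 = 95.
Holidays: 1 October 1941 (Wed); 12 October 1941 (Sun); 15 November 1941 (Sat); 27 November 1941 (Thu); 28 December 1941 (Sun); 6 January 1942 (Tue); 24 January 1942 (Sat).
3 of the 7 holidays fall on weekdays; the rest are weekends and were already excluded.
Business days: 95 − 3 = 92.

92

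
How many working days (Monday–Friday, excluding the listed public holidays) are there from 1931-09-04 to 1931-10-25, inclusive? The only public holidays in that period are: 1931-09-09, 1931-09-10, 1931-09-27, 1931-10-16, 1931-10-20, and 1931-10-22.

31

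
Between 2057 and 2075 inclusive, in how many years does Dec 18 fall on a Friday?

2

Day of week of December 18 in each year:
2057: Tue, 2058: Wed, 2059: Thu, 2060: Sat, 2061: Sun, 2062: Mon, 2063: Tue, 2064: Thu, 2065: Fri ✓, 2066: Sat, 2067: Sun, 2068: Tue, 2069: Wed, 2070: Thu, 2071: Fri ✓, 2072: Sun, 2073: Mon, 2074: Tue, 2075: Wed
Fridays: 2065, 2071.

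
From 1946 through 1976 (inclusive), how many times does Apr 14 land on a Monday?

5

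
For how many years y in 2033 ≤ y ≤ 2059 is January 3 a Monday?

4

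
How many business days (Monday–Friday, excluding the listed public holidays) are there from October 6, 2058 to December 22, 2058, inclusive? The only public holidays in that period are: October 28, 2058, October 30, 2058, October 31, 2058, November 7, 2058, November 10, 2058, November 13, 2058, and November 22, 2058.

49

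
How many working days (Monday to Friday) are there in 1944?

260

Jan 1, 1944 is a Saturday.
From Jan 1, 1944 to Dec 31, 1944 is 366 days inclusive.
366 = 7 × 52 + 2, so there are 52 full weeks plus 2 extra days.
Each full week contributes 5 weekdays (Mon–Fri): 52 × 5 = 260.
The 2 extra days are Sat, Sun — none qualify.
Total: 260 + 0 = 260.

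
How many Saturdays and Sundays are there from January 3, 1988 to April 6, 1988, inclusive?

January 3, 1988 is a Sunday.
From January 3, 1988 to April 6, 1988 is 95 days inclusive.
95 = 7 × 13 + 4, so there are 13 full weeks plus 4 extra days.
Each full week contributes 2 weekend days (Sat, Sun): 13 × 2 = 26.
The 4 extra days are Sunday, Monday, Tuesday, Wednesday — 1 of them qualifies.
Total: 26 + 1 = 27.

27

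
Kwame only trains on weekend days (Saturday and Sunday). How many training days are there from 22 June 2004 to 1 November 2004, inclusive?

38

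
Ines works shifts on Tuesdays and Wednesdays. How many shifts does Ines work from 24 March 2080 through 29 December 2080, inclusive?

80

24 March 2080 is a Sunday.
The range spans 281 days (inclusive of both endpoints).
281 = 7 × 40 + 1, so there are 40 full weeks plus 1 extra day.
Each full week contributes 2 days from the set (Tue, Wed): 40 × 2 = 80.
The 1 extra day is Sun — none qualify.
Total: 80 + 0 = 80.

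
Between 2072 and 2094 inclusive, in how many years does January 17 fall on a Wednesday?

Day of week of January 17 in each year:
2072: Sun, 2073: Tue, 2074: Wed ✓, 2075: Thu, 2076: Fri, 2077: Sun, 2078: Mon, 2079: Tue, 2080: Wed ✓, 2081: Fri, 2082: Sat, 2083: Sun, 2084: Mon, 2085: Wed ✓, 2086: Thu, 2087: Fri, 2088: Sat, 2089: Mon, 2090: Tue, 2091: Wed ✓, 2092: Thu, 2093: Sat, 2094: Sun
Wednesdays: 2074, 2080, 2085, 2091.

4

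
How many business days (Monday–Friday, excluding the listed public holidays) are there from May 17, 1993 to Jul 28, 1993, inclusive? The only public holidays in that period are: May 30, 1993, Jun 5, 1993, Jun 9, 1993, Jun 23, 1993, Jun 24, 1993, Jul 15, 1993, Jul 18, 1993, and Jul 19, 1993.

May 17, 1993 is a Monday.
The range spans 73 days (inclusive of both endpoints).
73 = 7 × 10 + 3, so there are 10 full weeks plus 3 extra days.
Each full week contributes 5 weekdays (Mon–Fri): 10 × 5 = 50.
The 3 extra days are Mon, Tue, Wed — 3 of them qualify.
Total: 50 + 3 = 53.
Holidays: May 30, 1993 (Sun); Jun 5, 1993 (Sat); Jun 9, 1993 (Wed); Jun 23, 1993 (Wed); Jun 24, 1993 (Thu); Jul 15, 1993 (Thu); Jul 18, 1993 (Sun); Jul 19, 1993 (Mon).
5 of the 8 holidays fall on weekdays; the rest are weekends and were already excluded.
Business days: 53 − 5 = 48.

48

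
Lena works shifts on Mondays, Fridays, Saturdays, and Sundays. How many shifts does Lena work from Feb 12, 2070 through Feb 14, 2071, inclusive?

210

Feb 12, 2070 is a Wednesday.
The range spans 368 days (inclusive of both endpoints).
368 = 7 × 52 + 4, so there are 52 full weeks plus 4 extra days.
Each full week contributes 4 days from the set (Mon, Fri, Sat, Sun): 52 × 4 = 208.
The 4 extra days are Wednesday, Thursday, Friday, Saturday — 2 of them qualify.
Total: 208 + 2 = 210.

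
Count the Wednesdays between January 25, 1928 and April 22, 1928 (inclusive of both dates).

13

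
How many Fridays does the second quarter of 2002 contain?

13

1 April 2002 is a Monday.
The range spans 91 days (inclusive of both endpoints).
91 = 7 × 13, so the span is exactly 13 full weeks.
Each full week contributes one Friday: 13 so far.
Total: 13.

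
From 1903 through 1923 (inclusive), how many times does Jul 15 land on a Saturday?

Day of week of July 15 in each year:
1903: Wed, 1904: Fri, 1905: Sat ✓, 1906: Sun, 1907: Mon, 1908: Wed, 1909: Thu, 1910: Fri, 1911: Sat ✓, 1912: Mon, 1913: Tue, 1914: Wed, 1915: Thu, 1916: Sat ✓, 1917: Sun, 1918: Mon, 1919: Tue, 1920: Thu, 1921: Fri, 1922: Sat ✓, 1923: Sun
Saturdays: 1905, 1911, 1916, 1922.

4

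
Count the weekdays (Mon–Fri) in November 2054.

21

Nov 1, 2054 is a Sunday.
The range spans 30 days (inclusive of both endpoints).
30 = 7 × 4 + 2, so there are 4 full weeks plus 2 extra days.
Each full week contributes 5 weekdays (Mon–Fri): 4 × 5 = 20.
The 2 extra days are Sun, Mon — 1 of them qualifies.
Total: 20 + 1 = 21.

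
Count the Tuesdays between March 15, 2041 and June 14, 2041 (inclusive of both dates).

March 15, 2041 is a Friday.
From March 15, 2041 to June 14, 2041 is 92 days inclusive.
92 = 7 × 13 + 1, so there are 13 full weeks plus 1 extra day.
Each full week contributes one Tuesday: 13 so far.
The 1 extra day is Friday — none qualify.
Total: 13 + 0 = 13.

13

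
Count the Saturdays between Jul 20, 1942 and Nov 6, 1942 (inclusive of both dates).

Jul 20, 1942 is a Monday.
From Jul 20, 1942 to Nov 6, 1942 is 110 days inclusive.
110 = 7 × 15 + 5, so there are 15 full weeks plus 5 extra days.
Each full week contributes one Saturday: 15 so far.
The 5 extra days are Monday, Tuesday, Wednesday, Thursday, Friday — none qualify.
Total: 15 + 0 = 15.

15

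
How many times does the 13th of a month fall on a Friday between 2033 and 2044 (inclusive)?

21

Friday-the-13ths by year:
2033: May
2034: Jan, Oct
2035: Apr, Jul
2036: Jun
2037: Feb, Mar, Nov
2038: Aug
2039: May
2040: Jan, Apr, Jul
2041: Sep, Dec
2042: Jun
2043: Feb, Mar, Nov
2044: May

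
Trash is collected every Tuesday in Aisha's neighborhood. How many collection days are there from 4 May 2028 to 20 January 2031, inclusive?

4 May 2028 is a Thursday.
That's 992 days from start to end, counting both.
992 = 7 × 141 + 5, so there are 141 full weeks plus 5 extra days.
Each full week contributes one Tuesday: 141 so far.
The 5 extra days are Thu, Fri, Sat, Sun, Mon — none qualify.
Total: 141 + 0 = 141.

141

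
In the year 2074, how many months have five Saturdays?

4

A month has five Saturdays exactly when Saturday falls within its first (length − 28) days.
Jan: 31 days, starts Mon → 5 of Mon, Tue, Wed
Feb: 28 days, starts Thu → 5 of (none)
Mar: 31 days, starts Thu → 5 of Thu, Fri, Sat ✓
Apr: 30 days, starts Sun → 5 of Sun, Mon
May: 31 days, starts Tue → 5 of Tue, Wed, Thu
Jun: 30 days, starts Fri → 5 of Fri, Sat ✓
Jul: 31 days, starts Sun → 5 of Sun, Mon, Tue
Aug: 31 days, starts Wed → 5 of Wed, Thu, Fri
Sep: 30 days, starts Sat → 5 of Sat, Sun ✓
Oct: 31 days, starts Mon → 5 of Mon, Tue, Wed
Nov: 30 days, starts Thu → 5 of Thu, Fri
Dec: 31 days, starts Sat → 5 of Sat, Sun, Mon ✓
Months with five Saturdays: Mar, Jun, Sep, Dec.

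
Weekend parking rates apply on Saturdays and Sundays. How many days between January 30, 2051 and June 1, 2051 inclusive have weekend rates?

January 30, 2051 is a Monday.
The range spans 123 days (inclusive of both endpoints).
123 = 7 × 17 + 4, so there are 17 full weeks plus 4 extra days.
Each full week contributes 2 weekend days (Sat, Sun): 17 × 2 = 34.
The 4 extra days are Mon, Tue, Wed, Thu — none qualify.
Total: 34 + 0 = 34.

34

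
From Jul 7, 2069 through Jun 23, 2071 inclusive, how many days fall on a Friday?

Jul 7, 2069 is a Sunday.
That's 717 days from start to end, counting both.
717 = 7 × 102 + 3, so there are 102 full weeks plus 3 extra days.
Each full week contributes one Friday: 102 so far.
The 3 extra days are Sunday, Monday, Tuesday — none qualify.
Total: 102 + 0 = 102.

102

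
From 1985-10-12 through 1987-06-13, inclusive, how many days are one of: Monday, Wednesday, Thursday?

1985-10-12 is a Saturday.
The range spans 610 days (inclusive of both endpoints).
610 = 7 × 87 + 1, so there are 87 full weeks plus 1 extra day.
Each full week contributes 3 days from the set (Mon, Wed, Thu): 87 × 3 = 261.
The 1 extra day is Saturday — none qualify.
Total: 261 + 0 = 261.

261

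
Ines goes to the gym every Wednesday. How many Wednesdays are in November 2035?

1 November 2035 is a Thursday.
That's 30 days from start to end, counting both.
30 = 7 × 4 + 2, so there are 4 full weeks plus 2 extra days.
Each full week contributes one Wednesday: 4 so far.
The 2 extra days are Thu, Fri — none qualify.
Total: 4 + 0 = 4.

4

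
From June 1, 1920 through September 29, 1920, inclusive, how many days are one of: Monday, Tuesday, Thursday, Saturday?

69

June 1, 1920 is a Tuesday.
That's 121 days from start to end, counting both.
121 = 7 × 17 + 2, so there are 17 full weeks plus 2 extra days.
Each full week contributes 4 days from the set (Mon, Tue, Thu, Sat): 17 × 4 = 68.
The 2 extra days are Tue, Wed — 1 of them qualifies.
Total: 68 + 1 = 69.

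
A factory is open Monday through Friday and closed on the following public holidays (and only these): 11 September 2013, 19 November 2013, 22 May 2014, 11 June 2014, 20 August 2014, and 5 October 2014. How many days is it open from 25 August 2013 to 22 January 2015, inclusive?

364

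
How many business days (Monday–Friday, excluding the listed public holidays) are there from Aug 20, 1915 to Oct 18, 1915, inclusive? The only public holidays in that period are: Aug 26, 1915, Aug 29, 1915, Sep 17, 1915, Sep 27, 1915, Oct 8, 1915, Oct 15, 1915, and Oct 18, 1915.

Aug 20, 1915 is a Friday.
From Aug 20, 1915 to Oct 18, 1915 is 60 days inclusive.
60 = 7 × 8 + 4, so there are 8 full weeks plus 4 extra days.
Each full week contributes 5 weekdays (Mon–Fri): 8 × 5 = 40.
The 4 extra days are Fri, Sat, Sun, Mon — 2 of them qualify.
Total: 40 + 2 = 42.
Holidays: Aug 26, 1915 (Thu); Aug 29, 1915 (Sun); Sep 17, 1915 (Fri); Sep 27, 1915 (Mon); Oct 8, 1915 (Fri); Oct 15, 1915 (Fri); Oct 18, 1915 (Mon).
6 of the 7 holidays fall on weekdays; the rest are weekends and were already excluded.
Business days: 42 − 6 = 36.

36 business days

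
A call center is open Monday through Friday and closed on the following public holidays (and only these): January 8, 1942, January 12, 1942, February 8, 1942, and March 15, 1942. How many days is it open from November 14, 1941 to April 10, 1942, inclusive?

104

November 14, 1941 is a Friday.
The range spans 148 days (inclusive of both endpoints).
148 = 7 × 21 + 1, so there are 21 full weeks plus 1 extra day.
Each full week contributes 5 weekdays (Mon–Fri): 21 × 5 = 105.
The 1 extra day is Friday — 1 of them qualifies.
Total: 105 + 1 = 106.
Holidays: January 8, 1942 (Thu); January 12, 1942 (Mon); February 8, 1942 (Sun); March 15, 1942 (Sun).
2 of the 4 holidays fall on weekdays; the rest are weekends and were already excluded.
Business days: 106 − 2 = 104.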